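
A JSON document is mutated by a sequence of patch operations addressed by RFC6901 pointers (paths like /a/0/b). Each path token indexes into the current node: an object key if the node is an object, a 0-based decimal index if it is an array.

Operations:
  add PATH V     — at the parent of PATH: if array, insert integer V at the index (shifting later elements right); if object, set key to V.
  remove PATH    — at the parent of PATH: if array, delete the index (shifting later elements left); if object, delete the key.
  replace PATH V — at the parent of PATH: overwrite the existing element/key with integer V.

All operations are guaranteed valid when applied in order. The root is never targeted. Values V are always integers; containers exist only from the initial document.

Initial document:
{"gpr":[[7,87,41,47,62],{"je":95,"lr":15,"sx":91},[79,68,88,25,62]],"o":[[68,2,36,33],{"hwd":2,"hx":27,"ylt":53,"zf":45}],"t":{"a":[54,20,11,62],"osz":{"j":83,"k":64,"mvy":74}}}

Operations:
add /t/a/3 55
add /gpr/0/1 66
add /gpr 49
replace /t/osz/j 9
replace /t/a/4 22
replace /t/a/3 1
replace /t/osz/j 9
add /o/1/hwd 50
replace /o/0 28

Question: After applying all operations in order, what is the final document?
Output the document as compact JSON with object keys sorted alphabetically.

After op 1 (add /t/a/3 55): {"gpr":[[7,87,41,47,62],{"je":95,"lr":15,"sx":91},[79,68,88,25,62]],"o":[[68,2,36,33],{"hwd":2,"hx":27,"ylt":53,"zf":45}],"t":{"a":[54,20,11,55,62],"osz":{"j":83,"k":64,"mvy":74}}}
After op 2 (add /gpr/0/1 66): {"gpr":[[7,66,87,41,47,62],{"je":95,"lr":15,"sx":91},[79,68,88,25,62]],"o":[[68,2,36,33],{"hwd":2,"hx":27,"ylt":53,"zf":45}],"t":{"a":[54,20,11,55,62],"osz":{"j":83,"k":64,"mvy":74}}}
After op 3 (add /gpr 49): {"gpr":49,"o":[[68,2,36,33],{"hwd":2,"hx":27,"ylt":53,"zf":45}],"t":{"a":[54,20,11,55,62],"osz":{"j":83,"k":64,"mvy":74}}}
After op 4 (replace /t/osz/j 9): {"gpr":49,"o":[[68,2,36,33],{"hwd":2,"hx":27,"ylt":53,"zf":45}],"t":{"a":[54,20,11,55,62],"osz":{"j":9,"k":64,"mvy":74}}}
After op 5 (replace /t/a/4 22): {"gpr":49,"o":[[68,2,36,33],{"hwd":2,"hx":27,"ylt":53,"zf":45}],"t":{"a":[54,20,11,55,22],"osz":{"j":9,"k":64,"mvy":74}}}
After op 6 (replace /t/a/3 1): {"gpr":49,"o":[[68,2,36,33],{"hwd":2,"hx":27,"ylt":53,"zf":45}],"t":{"a":[54,20,11,1,22],"osz":{"j":9,"k":64,"mvy":74}}}
After op 7 (replace /t/osz/j 9): {"gpr":49,"o":[[68,2,36,33],{"hwd":2,"hx":27,"ylt":53,"zf":45}],"t":{"a":[54,20,11,1,22],"osz":{"j":9,"k":64,"mvy":74}}}
After op 8 (add /o/1/hwd 50): {"gpr":49,"o":[[68,2,36,33],{"hwd":50,"hx":27,"ylt":53,"zf":45}],"t":{"a":[54,20,11,1,22],"osz":{"j":9,"k":64,"mvy":74}}}
After op 9 (replace /o/0 28): {"gpr":49,"o":[28,{"hwd":50,"hx":27,"ylt":53,"zf":45}],"t":{"a":[54,20,11,1,22],"osz":{"j":9,"k":64,"mvy":74}}}

Answer: {"gpr":49,"o":[28,{"hwd":50,"hx":27,"ylt":53,"zf":45}],"t":{"a":[54,20,11,1,22],"osz":{"j":9,"k":64,"mvy":74}}}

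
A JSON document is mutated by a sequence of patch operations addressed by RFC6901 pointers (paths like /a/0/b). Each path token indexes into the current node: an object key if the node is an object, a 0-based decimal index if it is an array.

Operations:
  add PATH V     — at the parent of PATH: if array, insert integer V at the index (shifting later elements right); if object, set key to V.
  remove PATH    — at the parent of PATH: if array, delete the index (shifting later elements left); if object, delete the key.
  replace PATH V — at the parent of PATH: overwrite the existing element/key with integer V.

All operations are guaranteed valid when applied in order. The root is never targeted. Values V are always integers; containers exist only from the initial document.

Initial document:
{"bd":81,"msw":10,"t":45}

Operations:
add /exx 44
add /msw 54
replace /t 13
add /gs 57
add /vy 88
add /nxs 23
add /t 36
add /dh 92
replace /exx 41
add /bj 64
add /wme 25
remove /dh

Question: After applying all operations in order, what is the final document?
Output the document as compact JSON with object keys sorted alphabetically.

Answer: {"bd":81,"bj":64,"exx":41,"gs":57,"msw":54,"nxs":23,"t":36,"vy":88,"wme":25}

Derivation:
After op 1 (add /exx 44): {"bd":81,"exx":44,"msw":10,"t":45}
After op 2 (add /msw 54): {"bd":81,"exx":44,"msw":54,"t":45}
After op 3 (replace /t 13): {"bd":81,"exx":44,"msw":54,"t":13}
After op 4 (add /gs 57): {"bd":81,"exx":44,"gs":57,"msw":54,"t":13}
After op 5 (add /vy 88): {"bd":81,"exx":44,"gs":57,"msw":54,"t":13,"vy":88}
After op 6 (add /nxs 23): {"bd":81,"exx":44,"gs":57,"msw":54,"nxs":23,"t":13,"vy":88}
After op 7 (add /t 36): {"bd":81,"exx":44,"gs":57,"msw":54,"nxs":23,"t":36,"vy":88}
After op 8 (add /dh 92): {"bd":81,"dh":92,"exx":44,"gs":57,"msw":54,"nxs":23,"t":36,"vy":88}
After op 9 (replace /exx 41): {"bd":81,"dh":92,"exx":41,"gs":57,"msw":54,"nxs":23,"t":36,"vy":88}
After op 10 (add /bj 64): {"bd":81,"bj":64,"dh":92,"exx":41,"gs":57,"msw":54,"nxs":23,"t":36,"vy":88}
After op 11 (add /wme 25): {"bd":81,"bj":64,"dh":92,"exx":41,"gs":57,"msw":54,"nxs":23,"t":36,"vy":88,"wme":25}
After op 12 (remove /dh): {"bd":81,"bj":64,"exx":41,"gs":57,"msw":54,"nxs":23,"t":36,"vy":88,"wme":25}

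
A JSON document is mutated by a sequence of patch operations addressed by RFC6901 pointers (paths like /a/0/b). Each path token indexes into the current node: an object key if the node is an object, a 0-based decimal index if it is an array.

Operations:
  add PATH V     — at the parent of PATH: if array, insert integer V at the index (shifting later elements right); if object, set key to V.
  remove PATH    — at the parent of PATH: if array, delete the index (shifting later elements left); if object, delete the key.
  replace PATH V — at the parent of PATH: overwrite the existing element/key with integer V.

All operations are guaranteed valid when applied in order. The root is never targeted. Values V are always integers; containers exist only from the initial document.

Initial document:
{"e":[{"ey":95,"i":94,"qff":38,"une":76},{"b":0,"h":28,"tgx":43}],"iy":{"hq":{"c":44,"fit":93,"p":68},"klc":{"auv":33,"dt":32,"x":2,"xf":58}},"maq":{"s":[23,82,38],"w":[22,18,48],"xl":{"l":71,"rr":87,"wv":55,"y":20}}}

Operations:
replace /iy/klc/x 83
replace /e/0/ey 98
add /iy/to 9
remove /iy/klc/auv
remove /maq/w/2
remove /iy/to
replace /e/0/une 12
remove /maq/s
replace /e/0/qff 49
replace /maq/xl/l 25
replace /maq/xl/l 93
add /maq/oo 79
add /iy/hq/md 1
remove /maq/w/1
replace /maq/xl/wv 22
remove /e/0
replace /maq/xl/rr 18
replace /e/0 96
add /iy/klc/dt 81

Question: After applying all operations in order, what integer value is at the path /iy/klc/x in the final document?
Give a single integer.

After op 1 (replace /iy/klc/x 83): {"e":[{"ey":95,"i":94,"qff":38,"une":76},{"b":0,"h":28,"tgx":43}],"iy":{"hq":{"c":44,"fit":93,"p":68},"klc":{"auv":33,"dt":32,"x":83,"xf":58}},"maq":{"s":[23,82,38],"w":[22,18,48],"xl":{"l":71,"rr":87,"wv":55,"y":20}}}
After op 2 (replace /e/0/ey 98): {"e":[{"ey":98,"i":94,"qff":38,"une":76},{"b":0,"h":28,"tgx":43}],"iy":{"hq":{"c":44,"fit":93,"p":68},"klc":{"auv":33,"dt":32,"x":83,"xf":58}},"maq":{"s":[23,82,38],"w":[22,18,48],"xl":{"l":71,"rr":87,"wv":55,"y":20}}}
After op 3 (add /iy/to 9): {"e":[{"ey":98,"i":94,"qff":38,"une":76},{"b":0,"h":28,"tgx":43}],"iy":{"hq":{"c":44,"fit":93,"p":68},"klc":{"auv":33,"dt":32,"x":83,"xf":58},"to":9},"maq":{"s":[23,82,38],"w":[22,18,48],"xl":{"l":71,"rr":87,"wv":55,"y":20}}}
After op 4 (remove /iy/klc/auv): {"e":[{"ey":98,"i":94,"qff":38,"une":76},{"b":0,"h":28,"tgx":43}],"iy":{"hq":{"c":44,"fit":93,"p":68},"klc":{"dt":32,"x":83,"xf":58},"to":9},"maq":{"s":[23,82,38],"w":[22,18,48],"xl":{"l":71,"rr":87,"wv":55,"y":20}}}
After op 5 (remove /maq/w/2): {"e":[{"ey":98,"i":94,"qff":38,"une":76},{"b":0,"h":28,"tgx":43}],"iy":{"hq":{"c":44,"fit":93,"p":68},"klc":{"dt":32,"x":83,"xf":58},"to":9},"maq":{"s":[23,82,38],"w":[22,18],"xl":{"l":71,"rr":87,"wv":55,"y":20}}}
After op 6 (remove /iy/to): {"e":[{"ey":98,"i":94,"qff":38,"une":76},{"b":0,"h":28,"tgx":43}],"iy":{"hq":{"c":44,"fit":93,"p":68},"klc":{"dt":32,"x":83,"xf":58}},"maq":{"s":[23,82,38],"w":[22,18],"xl":{"l":71,"rr":87,"wv":55,"y":20}}}
After op 7 (replace /e/0/une 12): {"e":[{"ey":98,"i":94,"qff":38,"une":12},{"b":0,"h":28,"tgx":43}],"iy":{"hq":{"c":44,"fit":93,"p":68},"klc":{"dt":32,"x":83,"xf":58}},"maq":{"s":[23,82,38],"w":[22,18],"xl":{"l":71,"rr":87,"wv":55,"y":20}}}
After op 8 (remove /maq/s): {"e":[{"ey":98,"i":94,"qff":38,"une":12},{"b":0,"h":28,"tgx":43}],"iy":{"hq":{"c":44,"fit":93,"p":68},"klc":{"dt":32,"x":83,"xf":58}},"maq":{"w":[22,18],"xl":{"l":71,"rr":87,"wv":55,"y":20}}}
After op 9 (replace /e/0/qff 49): {"e":[{"ey":98,"i":94,"qff":49,"une":12},{"b":0,"h":28,"tgx":43}],"iy":{"hq":{"c":44,"fit":93,"p":68},"klc":{"dt":32,"x":83,"xf":58}},"maq":{"w":[22,18],"xl":{"l":71,"rr":87,"wv":55,"y":20}}}
After op 10 (replace /maq/xl/l 25): {"e":[{"ey":98,"i":94,"qff":49,"une":12},{"b":0,"h":28,"tgx":43}],"iy":{"hq":{"c":44,"fit":93,"p":68},"klc":{"dt":32,"x":83,"xf":58}},"maq":{"w":[22,18],"xl":{"l":25,"rr":87,"wv":55,"y":20}}}
After op 11 (replace /maq/xl/l 93): {"e":[{"ey":98,"i":94,"qff":49,"une":12},{"b":0,"h":28,"tgx":43}],"iy":{"hq":{"c":44,"fit":93,"p":68},"klc":{"dt":32,"x":83,"xf":58}},"maq":{"w":[22,18],"xl":{"l":93,"rr":87,"wv":55,"y":20}}}
After op 12 (add /maq/oo 79): {"e":[{"ey":98,"i":94,"qff":49,"une":12},{"b":0,"h":28,"tgx":43}],"iy":{"hq":{"c":44,"fit":93,"p":68},"klc":{"dt":32,"x":83,"xf":58}},"maq":{"oo":79,"w":[22,18],"xl":{"l":93,"rr":87,"wv":55,"y":20}}}
After op 13 (add /iy/hq/md 1): {"e":[{"ey":98,"i":94,"qff":49,"une":12},{"b":0,"h":28,"tgx":43}],"iy":{"hq":{"c":44,"fit":93,"md":1,"p":68},"klc":{"dt":32,"x":83,"xf":58}},"maq":{"oo":79,"w":[22,18],"xl":{"l":93,"rr":87,"wv":55,"y":20}}}
After op 14 (remove /maq/w/1): {"e":[{"ey":98,"i":94,"qff":49,"une":12},{"b":0,"h":28,"tgx":43}],"iy":{"hq":{"c":44,"fit":93,"md":1,"p":68},"klc":{"dt":32,"x":83,"xf":58}},"maq":{"oo":79,"w":[22],"xl":{"l":93,"rr":87,"wv":55,"y":20}}}
After op 15 (replace /maq/xl/wv 22): {"e":[{"ey":98,"i":94,"qff":49,"une":12},{"b":0,"h":28,"tgx":43}],"iy":{"hq":{"c":44,"fit":93,"md":1,"p":68},"klc":{"dt":32,"x":83,"xf":58}},"maq":{"oo":79,"w":[22],"xl":{"l":93,"rr":87,"wv":22,"y":20}}}
After op 16 (remove /e/0): {"e":[{"b":0,"h":28,"tgx":43}],"iy":{"hq":{"c":44,"fit":93,"md":1,"p":68},"klc":{"dt":32,"x":83,"xf":58}},"maq":{"oo":79,"w":[22],"xl":{"l":93,"rr":87,"wv":22,"y":20}}}
After op 17 (replace /maq/xl/rr 18): {"e":[{"b":0,"h":28,"tgx":43}],"iy":{"hq":{"c":44,"fit":93,"md":1,"p":68},"klc":{"dt":32,"x":83,"xf":58}},"maq":{"oo":79,"w":[22],"xl":{"l":93,"rr":18,"wv":22,"y":20}}}
After op 18 (replace /e/0 96): {"e":[96],"iy":{"hq":{"c":44,"fit":93,"md":1,"p":68},"klc":{"dt":32,"x":83,"xf":58}},"maq":{"oo":79,"w":[22],"xl":{"l":93,"rr":18,"wv":22,"y":20}}}
After op 19 (add /iy/klc/dt 81): {"e":[96],"iy":{"hq":{"c":44,"fit":93,"md":1,"p":68},"klc":{"dt":81,"x":83,"xf":58}},"maq":{"oo":79,"w":[22],"xl":{"l":93,"rr":18,"wv":22,"y":20}}}
Value at /iy/klc/x: 83

Answer: 83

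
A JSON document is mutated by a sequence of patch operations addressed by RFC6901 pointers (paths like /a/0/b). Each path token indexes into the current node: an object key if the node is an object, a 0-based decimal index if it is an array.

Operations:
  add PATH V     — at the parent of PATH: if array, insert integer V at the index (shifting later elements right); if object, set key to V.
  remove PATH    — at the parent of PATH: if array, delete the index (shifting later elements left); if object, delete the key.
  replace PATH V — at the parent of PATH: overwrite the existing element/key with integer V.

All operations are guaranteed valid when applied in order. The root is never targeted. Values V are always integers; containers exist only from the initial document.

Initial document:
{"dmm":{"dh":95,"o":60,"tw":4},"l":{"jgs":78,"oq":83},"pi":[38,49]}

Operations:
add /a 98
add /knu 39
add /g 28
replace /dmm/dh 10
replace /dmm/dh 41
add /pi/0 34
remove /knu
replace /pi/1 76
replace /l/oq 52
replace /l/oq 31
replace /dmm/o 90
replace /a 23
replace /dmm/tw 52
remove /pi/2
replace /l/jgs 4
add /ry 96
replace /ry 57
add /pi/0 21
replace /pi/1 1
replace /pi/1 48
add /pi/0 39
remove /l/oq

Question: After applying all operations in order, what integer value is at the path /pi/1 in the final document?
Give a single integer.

After op 1 (add /a 98): {"a":98,"dmm":{"dh":95,"o":60,"tw":4},"l":{"jgs":78,"oq":83},"pi":[38,49]}
After op 2 (add /knu 39): {"a":98,"dmm":{"dh":95,"o":60,"tw":4},"knu":39,"l":{"jgs":78,"oq":83},"pi":[38,49]}
After op 3 (add /g 28): {"a":98,"dmm":{"dh":95,"o":60,"tw":4},"g":28,"knu":39,"l":{"jgs":78,"oq":83},"pi":[38,49]}
After op 4 (replace /dmm/dh 10): {"a":98,"dmm":{"dh":10,"o":60,"tw":4},"g":28,"knu":39,"l":{"jgs":78,"oq":83},"pi":[38,49]}
After op 5 (replace /dmm/dh 41): {"a":98,"dmm":{"dh":41,"o":60,"tw":4},"g":28,"knu":39,"l":{"jgs":78,"oq":83},"pi":[38,49]}
After op 6 (add /pi/0 34): {"a":98,"dmm":{"dh":41,"o":60,"tw":4},"g":28,"knu":39,"l":{"jgs":78,"oq":83},"pi":[34,38,49]}
After op 7 (remove /knu): {"a":98,"dmm":{"dh":41,"o":60,"tw":4},"g":28,"l":{"jgs":78,"oq":83},"pi":[34,38,49]}
After op 8 (replace /pi/1 76): {"a":98,"dmm":{"dh":41,"o":60,"tw":4},"g":28,"l":{"jgs":78,"oq":83},"pi":[34,76,49]}
After op 9 (replace /l/oq 52): {"a":98,"dmm":{"dh":41,"o":60,"tw":4},"g":28,"l":{"jgs":78,"oq":52},"pi":[34,76,49]}
After op 10 (replace /l/oq 31): {"a":98,"dmm":{"dh":41,"o":60,"tw":4},"g":28,"l":{"jgs":78,"oq":31},"pi":[34,76,49]}
After op 11 (replace /dmm/o 90): {"a":98,"dmm":{"dh":41,"o":90,"tw":4},"g":28,"l":{"jgs":78,"oq":31},"pi":[34,76,49]}
After op 12 (replace /a 23): {"a":23,"dmm":{"dh":41,"o":90,"tw":4},"g":28,"l":{"jgs":78,"oq":31},"pi":[34,76,49]}
After op 13 (replace /dmm/tw 52): {"a":23,"dmm":{"dh":41,"o":90,"tw":52},"g":28,"l":{"jgs":78,"oq":31},"pi":[34,76,49]}
After op 14 (remove /pi/2): {"a":23,"dmm":{"dh":41,"o":90,"tw":52},"g":28,"l":{"jgs":78,"oq":31},"pi":[34,76]}
After op 15 (replace /l/jgs 4): {"a":23,"dmm":{"dh":41,"o":90,"tw":52},"g":28,"l":{"jgs":4,"oq":31},"pi":[34,76]}
After op 16 (add /ry 96): {"a":23,"dmm":{"dh":41,"o":90,"tw":52},"g":28,"l":{"jgs":4,"oq":31},"pi":[34,76],"ry":96}
After op 17 (replace /ry 57): {"a":23,"dmm":{"dh":41,"o":90,"tw":52},"g":28,"l":{"jgs":4,"oq":31},"pi":[34,76],"ry":57}
After op 18 (add /pi/0 21): {"a":23,"dmm":{"dh":41,"o":90,"tw":52},"g":28,"l":{"jgs":4,"oq":31},"pi":[21,34,76],"ry":57}
After op 19 (replace /pi/1 1): {"a":23,"dmm":{"dh":41,"o":90,"tw":52},"g":28,"l":{"jgs":4,"oq":31},"pi":[21,1,76],"ry":57}
After op 20 (replace /pi/1 48): {"a":23,"dmm":{"dh":41,"o":90,"tw":52},"g":28,"l":{"jgs":4,"oq":31},"pi":[21,48,76],"ry":57}
After op 21 (add /pi/0 39): {"a":23,"dmm":{"dh":41,"o":90,"tw":52},"g":28,"l":{"jgs":4,"oq":31},"pi":[39,21,48,76],"ry":57}
After op 22 (remove /l/oq): {"a":23,"dmm":{"dh":41,"o":90,"tw":52},"g":28,"l":{"jgs":4},"pi":[39,21,48,76],"ry":57}
Value at /pi/1: 21

Answer: 21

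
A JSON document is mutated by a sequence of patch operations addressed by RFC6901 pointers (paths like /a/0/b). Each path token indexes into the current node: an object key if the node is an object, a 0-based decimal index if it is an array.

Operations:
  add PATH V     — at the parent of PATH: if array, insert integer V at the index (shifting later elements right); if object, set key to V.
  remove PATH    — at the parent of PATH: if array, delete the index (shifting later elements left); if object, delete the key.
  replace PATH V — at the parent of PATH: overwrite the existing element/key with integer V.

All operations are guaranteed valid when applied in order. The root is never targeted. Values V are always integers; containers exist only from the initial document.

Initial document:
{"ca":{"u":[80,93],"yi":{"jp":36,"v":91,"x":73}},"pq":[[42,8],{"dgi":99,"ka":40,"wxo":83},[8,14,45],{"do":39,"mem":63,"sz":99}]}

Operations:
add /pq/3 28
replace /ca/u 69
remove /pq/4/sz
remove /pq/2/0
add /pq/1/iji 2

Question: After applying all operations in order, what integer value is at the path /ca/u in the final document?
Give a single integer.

After op 1 (add /pq/3 28): {"ca":{"u":[80,93],"yi":{"jp":36,"v":91,"x":73}},"pq":[[42,8],{"dgi":99,"ka":40,"wxo":83},[8,14,45],28,{"do":39,"mem":63,"sz":99}]}
After op 2 (replace /ca/u 69): {"ca":{"u":69,"yi":{"jp":36,"v":91,"x":73}},"pq":[[42,8],{"dgi":99,"ka":40,"wxo":83},[8,14,45],28,{"do":39,"mem":63,"sz":99}]}
After op 3 (remove /pq/4/sz): {"ca":{"u":69,"yi":{"jp":36,"v":91,"x":73}},"pq":[[42,8],{"dgi":99,"ka":40,"wxo":83},[8,14,45],28,{"do":39,"mem":63}]}
After op 4 (remove /pq/2/0): {"ca":{"u":69,"yi":{"jp":36,"v":91,"x":73}},"pq":[[42,8],{"dgi":99,"ka":40,"wxo":83},[14,45],28,{"do":39,"mem":63}]}
After op 5 (add /pq/1/iji 2): {"ca":{"u":69,"yi":{"jp":36,"v":91,"x":73}},"pq":[[42,8],{"dgi":99,"iji":2,"ka":40,"wxo":83},[14,45],28,{"do":39,"mem":63}]}
Value at /ca/u: 69

Answer: 69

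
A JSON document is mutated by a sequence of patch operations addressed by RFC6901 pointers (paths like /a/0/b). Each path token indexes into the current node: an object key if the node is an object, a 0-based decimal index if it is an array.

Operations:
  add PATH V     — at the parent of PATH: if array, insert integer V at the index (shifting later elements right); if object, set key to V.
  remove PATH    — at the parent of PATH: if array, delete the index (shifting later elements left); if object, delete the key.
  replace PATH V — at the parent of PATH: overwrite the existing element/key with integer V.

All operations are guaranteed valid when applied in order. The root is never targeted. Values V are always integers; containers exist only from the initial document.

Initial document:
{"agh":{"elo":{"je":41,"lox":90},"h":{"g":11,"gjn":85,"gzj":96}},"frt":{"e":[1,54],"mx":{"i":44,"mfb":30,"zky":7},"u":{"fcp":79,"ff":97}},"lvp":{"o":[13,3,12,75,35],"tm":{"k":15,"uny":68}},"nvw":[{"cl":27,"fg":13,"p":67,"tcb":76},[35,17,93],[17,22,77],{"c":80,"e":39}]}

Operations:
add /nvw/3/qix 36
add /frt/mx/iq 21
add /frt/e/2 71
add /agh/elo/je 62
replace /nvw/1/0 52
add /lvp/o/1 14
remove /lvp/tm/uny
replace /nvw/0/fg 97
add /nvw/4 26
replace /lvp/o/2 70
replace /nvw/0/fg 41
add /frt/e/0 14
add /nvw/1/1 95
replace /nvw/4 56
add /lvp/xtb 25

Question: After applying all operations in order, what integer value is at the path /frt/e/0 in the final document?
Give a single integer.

Answer: 14

Derivation:
After op 1 (add /nvw/3/qix 36): {"agh":{"elo":{"je":41,"lox":90},"h":{"g":11,"gjn":85,"gzj":96}},"frt":{"e":[1,54],"mx":{"i":44,"mfb":30,"zky":7},"u":{"fcp":79,"ff":97}},"lvp":{"o":[13,3,12,75,35],"tm":{"k":15,"uny":68}},"nvw":[{"cl":27,"fg":13,"p":67,"tcb":76},[35,17,93],[17,22,77],{"c":80,"e":39,"qix":36}]}
After op 2 (add /frt/mx/iq 21): {"agh":{"elo":{"je":41,"lox":90},"h":{"g":11,"gjn":85,"gzj":96}},"frt":{"e":[1,54],"mx":{"i":44,"iq":21,"mfb":30,"zky":7},"u":{"fcp":79,"ff":97}},"lvp":{"o":[13,3,12,75,35],"tm":{"k":15,"uny":68}},"nvw":[{"cl":27,"fg":13,"p":67,"tcb":76},[35,17,93],[17,22,77],{"c":80,"e":39,"qix":36}]}
After op 3 (add /frt/e/2 71): {"agh":{"elo":{"je":41,"lox":90},"h":{"g":11,"gjn":85,"gzj":96}},"frt":{"e":[1,54,71],"mx":{"i":44,"iq":21,"mfb":30,"zky":7},"u":{"fcp":79,"ff":97}},"lvp":{"o":[13,3,12,75,35],"tm":{"k":15,"uny":68}},"nvw":[{"cl":27,"fg":13,"p":67,"tcb":76},[35,17,93],[17,22,77],{"c":80,"e":39,"qix":36}]}
After op 4 (add /agh/elo/je 62): {"agh":{"elo":{"je":62,"lox":90},"h":{"g":11,"gjn":85,"gzj":96}},"frt":{"e":[1,54,71],"mx":{"i":44,"iq":21,"mfb":30,"zky":7},"u":{"fcp":79,"ff":97}},"lvp":{"o":[13,3,12,75,35],"tm":{"k":15,"uny":68}},"nvw":[{"cl":27,"fg":13,"p":67,"tcb":76},[35,17,93],[17,22,77],{"c":80,"e":39,"qix":36}]}
After op 5 (replace /nvw/1/0 52): {"agh":{"elo":{"je":62,"lox":90},"h":{"g":11,"gjn":85,"gzj":96}},"frt":{"e":[1,54,71],"mx":{"i":44,"iq":21,"mfb":30,"zky":7},"u":{"fcp":79,"ff":97}},"lvp":{"o":[13,3,12,75,35],"tm":{"k":15,"uny":68}},"nvw":[{"cl":27,"fg":13,"p":67,"tcb":76},[52,17,93],[17,22,77],{"c":80,"e":39,"qix":36}]}
After op 6 (add /lvp/o/1 14): {"agh":{"elo":{"je":62,"lox":90},"h":{"g":11,"gjn":85,"gzj":96}},"frt":{"e":[1,54,71],"mx":{"i":44,"iq":21,"mfb":30,"zky":7},"u":{"fcp":79,"ff":97}},"lvp":{"o":[13,14,3,12,75,35],"tm":{"k":15,"uny":68}},"nvw":[{"cl":27,"fg":13,"p":67,"tcb":76},[52,17,93],[17,22,77],{"c":80,"e":39,"qix":36}]}
After op 7 (remove /lvp/tm/uny): {"agh":{"elo":{"je":62,"lox":90},"h":{"g":11,"gjn":85,"gzj":96}},"frt":{"e":[1,54,71],"mx":{"i":44,"iq":21,"mfb":30,"zky":7},"u":{"fcp":79,"ff":97}},"lvp":{"o":[13,14,3,12,75,35],"tm":{"k":15}},"nvw":[{"cl":27,"fg":13,"p":67,"tcb":76},[52,17,93],[17,22,77],{"c":80,"e":39,"qix":36}]}
After op 8 (replace /nvw/0/fg 97): {"agh":{"elo":{"je":62,"lox":90},"h":{"g":11,"gjn":85,"gzj":96}},"frt":{"e":[1,54,71],"mx":{"i":44,"iq":21,"mfb":30,"zky":7},"u":{"fcp":79,"ff":97}},"lvp":{"o":[13,14,3,12,75,35],"tm":{"k":15}},"nvw":[{"cl":27,"fg":97,"p":67,"tcb":76},[52,17,93],[17,22,77],{"c":80,"e":39,"qix":36}]}
After op 9 (add /nvw/4 26): {"agh":{"elo":{"je":62,"lox":90},"h":{"g":11,"gjn":85,"gzj":96}},"frt":{"e":[1,54,71],"mx":{"i":44,"iq":21,"mfb":30,"zky":7},"u":{"fcp":79,"ff":97}},"lvp":{"o":[13,14,3,12,75,35],"tm":{"k":15}},"nvw":[{"cl":27,"fg":97,"p":67,"tcb":76},[52,17,93],[17,22,77],{"c":80,"e":39,"qix":36},26]}
After op 10 (replace /lvp/o/2 70): {"agh":{"elo":{"je":62,"lox":90},"h":{"g":11,"gjn":85,"gzj":96}},"frt":{"e":[1,54,71],"mx":{"i":44,"iq":21,"mfb":30,"zky":7},"u":{"fcp":79,"ff":97}},"lvp":{"o":[13,14,70,12,75,35],"tm":{"k":15}},"nvw":[{"cl":27,"fg":97,"p":67,"tcb":76},[52,17,93],[17,22,77],{"c":80,"e":39,"qix":36},26]}
After op 11 (replace /nvw/0/fg 41): {"agh":{"elo":{"je":62,"lox":90},"h":{"g":11,"gjn":85,"gzj":96}},"frt":{"e":[1,54,71],"mx":{"i":44,"iq":21,"mfb":30,"zky":7},"u":{"fcp":79,"ff":97}},"lvp":{"o":[13,14,70,12,75,35],"tm":{"k":15}},"nvw":[{"cl":27,"fg":41,"p":67,"tcb":76},[52,17,93],[17,22,77],{"c":80,"e":39,"qix":36},26]}
After op 12 (add /frt/e/0 14): {"agh":{"elo":{"je":62,"lox":90},"h":{"g":11,"gjn":85,"gzj":96}},"frt":{"e":[14,1,54,71],"mx":{"i":44,"iq":21,"mfb":30,"zky":7},"u":{"fcp":79,"ff":97}},"lvp":{"o":[13,14,70,12,75,35],"tm":{"k":15}},"nvw":[{"cl":27,"fg":41,"p":67,"tcb":76},[52,17,93],[17,22,77],{"c":80,"e":39,"qix":36},26]}
After op 13 (add /nvw/1/1 95): {"agh":{"elo":{"je":62,"lox":90},"h":{"g":11,"gjn":85,"gzj":96}},"frt":{"e":[14,1,54,71],"mx":{"i":44,"iq":21,"mfb":30,"zky":7},"u":{"fcp":79,"ff":97}},"lvp":{"o":[13,14,70,12,75,35],"tm":{"k":15}},"nvw":[{"cl":27,"fg":41,"p":67,"tcb":76},[52,95,17,93],[17,22,77],{"c":80,"e":39,"qix":36},26]}
After op 14 (replace /nvw/4 56): {"agh":{"elo":{"je":62,"lox":90},"h":{"g":11,"gjn":85,"gzj":96}},"frt":{"e":[14,1,54,71],"mx":{"i":44,"iq":21,"mfb":30,"zky":7},"u":{"fcp":79,"ff":97}},"lvp":{"o":[13,14,70,12,75,35],"tm":{"k":15}},"nvw":[{"cl":27,"fg":41,"p":67,"tcb":76},[52,95,17,93],[17,22,77],{"c":80,"e":39,"qix":36},56]}
After op 15 (add /lvp/xtb 25): {"agh":{"elo":{"je":62,"lox":90},"h":{"g":11,"gjn":85,"gzj":96}},"frt":{"e":[14,1,54,71],"mx":{"i":44,"iq":21,"mfb":30,"zky":7},"u":{"fcp":79,"ff":97}},"lvp":{"o":[13,14,70,12,75,35],"tm":{"k":15},"xtb":25},"nvw":[{"cl":27,"fg":41,"p":67,"tcb":76},[52,95,17,93],[17,22,77],{"c":80,"e":39,"qix":36},56]}
Value at /frt/e/0: 14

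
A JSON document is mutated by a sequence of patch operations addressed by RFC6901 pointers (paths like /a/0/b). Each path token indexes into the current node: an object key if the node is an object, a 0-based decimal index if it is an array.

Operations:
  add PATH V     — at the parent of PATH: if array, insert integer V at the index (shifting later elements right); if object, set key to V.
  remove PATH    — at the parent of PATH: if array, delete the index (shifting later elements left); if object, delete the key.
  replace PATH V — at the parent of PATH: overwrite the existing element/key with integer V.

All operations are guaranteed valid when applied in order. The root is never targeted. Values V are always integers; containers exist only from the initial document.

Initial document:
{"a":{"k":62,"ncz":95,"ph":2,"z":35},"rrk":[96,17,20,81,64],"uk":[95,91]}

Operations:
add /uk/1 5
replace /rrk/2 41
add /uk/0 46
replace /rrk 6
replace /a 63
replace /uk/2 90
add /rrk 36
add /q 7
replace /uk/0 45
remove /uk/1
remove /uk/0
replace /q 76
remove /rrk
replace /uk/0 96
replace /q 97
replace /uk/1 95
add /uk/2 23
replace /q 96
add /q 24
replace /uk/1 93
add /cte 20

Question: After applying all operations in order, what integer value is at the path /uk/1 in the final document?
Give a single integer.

Answer: 93

Derivation:
After op 1 (add /uk/1 5): {"a":{"k":62,"ncz":95,"ph":2,"z":35},"rrk":[96,17,20,81,64],"uk":[95,5,91]}
After op 2 (replace /rrk/2 41): {"a":{"k":62,"ncz":95,"ph":2,"z":35},"rrk":[96,17,41,81,64],"uk":[95,5,91]}
After op 3 (add /uk/0 46): {"a":{"k":62,"ncz":95,"ph":2,"z":35},"rrk":[96,17,41,81,64],"uk":[46,95,5,91]}
After op 4 (replace /rrk 6): {"a":{"k":62,"ncz":95,"ph":2,"z":35},"rrk":6,"uk":[46,95,5,91]}
After op 5 (replace /a 63): {"a":63,"rrk":6,"uk":[46,95,5,91]}
After op 6 (replace /uk/2 90): {"a":63,"rrk":6,"uk":[46,95,90,91]}
After op 7 (add /rrk 36): {"a":63,"rrk":36,"uk":[46,95,90,91]}
After op 8 (add /q 7): {"a":63,"q":7,"rrk":36,"uk":[46,95,90,91]}
After op 9 (replace /uk/0 45): {"a":63,"q":7,"rrk":36,"uk":[45,95,90,91]}
After op 10 (remove /uk/1): {"a":63,"q":7,"rrk":36,"uk":[45,90,91]}
After op 11 (remove /uk/0): {"a":63,"q":7,"rrk":36,"uk":[90,91]}
After op 12 (replace /q 76): {"a":63,"q":76,"rrk":36,"uk":[90,91]}
After op 13 (remove /rrk): {"a":63,"q":76,"uk":[90,91]}
After op 14 (replace /uk/0 96): {"a":63,"q":76,"uk":[96,91]}
After op 15 (replace /q 97): {"a":63,"q":97,"uk":[96,91]}
After op 16 (replace /uk/1 95): {"a":63,"q":97,"uk":[96,95]}
After op 17 (add /uk/2 23): {"a":63,"q":97,"uk":[96,95,23]}
After op 18 (replace /q 96): {"a":63,"q":96,"uk":[96,95,23]}
After op 19 (add /q 24): {"a":63,"q":24,"uk":[96,95,23]}
After op 20 (replace /uk/1 93): {"a":63,"q":24,"uk":[96,93,23]}
After op 21 (add /cte 20): {"a":63,"cte":20,"q":24,"uk":[96,93,23]}
Value at /uk/1: 93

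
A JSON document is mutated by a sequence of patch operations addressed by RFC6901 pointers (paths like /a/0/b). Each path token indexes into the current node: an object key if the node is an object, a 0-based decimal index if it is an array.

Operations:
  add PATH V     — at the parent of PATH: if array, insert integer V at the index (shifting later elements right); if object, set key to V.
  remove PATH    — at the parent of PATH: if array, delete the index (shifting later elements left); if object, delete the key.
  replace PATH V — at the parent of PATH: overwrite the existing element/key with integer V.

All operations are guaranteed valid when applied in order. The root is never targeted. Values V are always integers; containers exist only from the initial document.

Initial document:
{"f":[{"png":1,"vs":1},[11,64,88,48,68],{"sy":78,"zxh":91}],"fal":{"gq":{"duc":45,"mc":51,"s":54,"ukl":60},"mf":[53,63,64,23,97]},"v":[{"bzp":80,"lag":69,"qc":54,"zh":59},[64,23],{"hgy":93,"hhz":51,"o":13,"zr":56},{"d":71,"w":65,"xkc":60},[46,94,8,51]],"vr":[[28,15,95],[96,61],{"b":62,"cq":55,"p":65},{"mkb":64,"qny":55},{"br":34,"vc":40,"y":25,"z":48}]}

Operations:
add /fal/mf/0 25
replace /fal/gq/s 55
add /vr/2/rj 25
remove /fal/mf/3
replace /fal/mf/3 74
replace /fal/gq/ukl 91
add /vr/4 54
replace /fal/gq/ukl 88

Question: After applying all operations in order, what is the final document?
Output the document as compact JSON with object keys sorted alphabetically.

Answer: {"f":[{"png":1,"vs":1},[11,64,88,48,68],{"sy":78,"zxh":91}],"fal":{"gq":{"duc":45,"mc":51,"s":55,"ukl":88},"mf":[25,53,63,74,97]},"v":[{"bzp":80,"lag":69,"qc":54,"zh":59},[64,23],{"hgy":93,"hhz":51,"o":13,"zr":56},{"d":71,"w":65,"xkc":60},[46,94,8,51]],"vr":[[28,15,95],[96,61],{"b":62,"cq":55,"p":65,"rj":25},{"mkb":64,"qny":55},54,{"br":34,"vc":40,"y":25,"z":48}]}

Derivation:
After op 1 (add /fal/mf/0 25): {"f":[{"png":1,"vs":1},[11,64,88,48,68],{"sy":78,"zxh":91}],"fal":{"gq":{"duc":45,"mc":51,"s":54,"ukl":60},"mf":[25,53,63,64,23,97]},"v":[{"bzp":80,"lag":69,"qc":54,"zh":59},[64,23],{"hgy":93,"hhz":51,"o":13,"zr":56},{"d":71,"w":65,"xkc":60},[46,94,8,51]],"vr":[[28,15,95],[96,61],{"b":62,"cq":55,"p":65},{"mkb":64,"qny":55},{"br":34,"vc":40,"y":25,"z":48}]}
After op 2 (replace /fal/gq/s 55): {"f":[{"png":1,"vs":1},[11,64,88,48,68],{"sy":78,"zxh":91}],"fal":{"gq":{"duc":45,"mc":51,"s":55,"ukl":60},"mf":[25,53,63,64,23,97]},"v":[{"bzp":80,"lag":69,"qc":54,"zh":59},[64,23],{"hgy":93,"hhz":51,"o":13,"zr":56},{"d":71,"w":65,"xkc":60},[46,94,8,51]],"vr":[[28,15,95],[96,61],{"b":62,"cq":55,"p":65},{"mkb":64,"qny":55},{"br":34,"vc":40,"y":25,"z":48}]}
After op 3 (add /vr/2/rj 25): {"f":[{"png":1,"vs":1},[11,64,88,48,68],{"sy":78,"zxh":91}],"fal":{"gq":{"duc":45,"mc":51,"s":55,"ukl":60},"mf":[25,53,63,64,23,97]},"v":[{"bzp":80,"lag":69,"qc":54,"zh":59},[64,23],{"hgy":93,"hhz":51,"o":13,"zr":56},{"d":71,"w":65,"xkc":60},[46,94,8,51]],"vr":[[28,15,95],[96,61],{"b":62,"cq":55,"p":65,"rj":25},{"mkb":64,"qny":55},{"br":34,"vc":40,"y":25,"z":48}]}
After op 4 (remove /fal/mf/3): {"f":[{"png":1,"vs":1},[11,64,88,48,68],{"sy":78,"zxh":91}],"fal":{"gq":{"duc":45,"mc":51,"s":55,"ukl":60},"mf":[25,53,63,23,97]},"v":[{"bzp":80,"lag":69,"qc":54,"zh":59},[64,23],{"hgy":93,"hhz":51,"o":13,"zr":56},{"d":71,"w":65,"xkc":60},[46,94,8,51]],"vr":[[28,15,95],[96,61],{"b":62,"cq":55,"p":65,"rj":25},{"mkb":64,"qny":55},{"br":34,"vc":40,"y":25,"z":48}]}
After op 5 (replace /fal/mf/3 74): {"f":[{"png":1,"vs":1},[11,64,88,48,68],{"sy":78,"zxh":91}],"fal":{"gq":{"duc":45,"mc":51,"s":55,"ukl":60},"mf":[25,53,63,74,97]},"v":[{"bzp":80,"lag":69,"qc":54,"zh":59},[64,23],{"hgy":93,"hhz":51,"o":13,"zr":56},{"d":71,"w":65,"xkc":60},[46,94,8,51]],"vr":[[28,15,95],[96,61],{"b":62,"cq":55,"p":65,"rj":25},{"mkb":64,"qny":55},{"br":34,"vc":40,"y":25,"z":48}]}
After op 6 (replace /fal/gq/ukl 91): {"f":[{"png":1,"vs":1},[11,64,88,48,68],{"sy":78,"zxh":91}],"fal":{"gq":{"duc":45,"mc":51,"s":55,"ukl":91},"mf":[25,53,63,74,97]},"v":[{"bzp":80,"lag":69,"qc":54,"zh":59},[64,23],{"hgy":93,"hhz":51,"o":13,"zr":56},{"d":71,"w":65,"xkc":60},[46,94,8,51]],"vr":[[28,15,95],[96,61],{"b":62,"cq":55,"p":65,"rj":25},{"mkb":64,"qny":55},{"br":34,"vc":40,"y":25,"z":48}]}
After op 7 (add /vr/4 54): {"f":[{"png":1,"vs":1},[11,64,88,48,68],{"sy":78,"zxh":91}],"fal":{"gq":{"duc":45,"mc":51,"s":55,"ukl":91},"mf":[25,53,63,74,97]},"v":[{"bzp":80,"lag":69,"qc":54,"zh":59},[64,23],{"hgy":93,"hhz":51,"o":13,"zr":56},{"d":71,"w":65,"xkc":60},[46,94,8,51]],"vr":[[28,15,95],[96,61],{"b":62,"cq":55,"p":65,"rj":25},{"mkb":64,"qny":55},54,{"br":34,"vc":40,"y":25,"z":48}]}
After op 8 (replace /fal/gq/ukl 88): {"f":[{"png":1,"vs":1},[11,64,88,48,68],{"sy":78,"zxh":91}],"fal":{"gq":{"duc":45,"mc":51,"s":55,"ukl":88},"mf":[25,53,63,74,97]},"v":[{"bzp":80,"lag":69,"qc":54,"zh":59},[64,23],{"hgy":93,"hhz":51,"o":13,"zr":56},{"d":71,"w":65,"xkc":60},[46,94,8,51]],"vr":[[28,15,95],[96,61],{"b":62,"cq":55,"p":65,"rj":25},{"mkb":64,"qny":55},54,{"br":34,"vc":40,"y":25,"z":48}]}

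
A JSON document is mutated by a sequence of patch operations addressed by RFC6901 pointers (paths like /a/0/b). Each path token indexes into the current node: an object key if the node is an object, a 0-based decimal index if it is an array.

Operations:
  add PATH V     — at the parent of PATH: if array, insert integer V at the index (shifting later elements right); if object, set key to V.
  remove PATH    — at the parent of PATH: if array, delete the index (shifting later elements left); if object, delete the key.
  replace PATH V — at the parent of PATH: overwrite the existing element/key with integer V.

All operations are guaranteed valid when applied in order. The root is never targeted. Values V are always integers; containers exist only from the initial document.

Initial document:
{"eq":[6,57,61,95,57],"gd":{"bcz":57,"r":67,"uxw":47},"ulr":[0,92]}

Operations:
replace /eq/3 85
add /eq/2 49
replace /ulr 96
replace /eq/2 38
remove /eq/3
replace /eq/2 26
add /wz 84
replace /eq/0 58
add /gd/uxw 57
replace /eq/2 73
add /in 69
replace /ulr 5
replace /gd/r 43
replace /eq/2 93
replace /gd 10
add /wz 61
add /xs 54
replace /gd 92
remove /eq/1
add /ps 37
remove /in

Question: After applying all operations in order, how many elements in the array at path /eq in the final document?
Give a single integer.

After op 1 (replace /eq/3 85): {"eq":[6,57,61,85,57],"gd":{"bcz":57,"r":67,"uxw":47},"ulr":[0,92]}
After op 2 (add /eq/2 49): {"eq":[6,57,49,61,85,57],"gd":{"bcz":57,"r":67,"uxw":47},"ulr":[0,92]}
After op 3 (replace /ulr 96): {"eq":[6,57,49,61,85,57],"gd":{"bcz":57,"r":67,"uxw":47},"ulr":96}
After op 4 (replace /eq/2 38): {"eq":[6,57,38,61,85,57],"gd":{"bcz":57,"r":67,"uxw":47},"ulr":96}
After op 5 (remove /eq/3): {"eq":[6,57,38,85,57],"gd":{"bcz":57,"r":67,"uxw":47},"ulr":96}
After op 6 (replace /eq/2 26): {"eq":[6,57,26,85,57],"gd":{"bcz":57,"r":67,"uxw":47},"ulr":96}
After op 7 (add /wz 84): {"eq":[6,57,26,85,57],"gd":{"bcz":57,"r":67,"uxw":47},"ulr":96,"wz":84}
After op 8 (replace /eq/0 58): {"eq":[58,57,26,85,57],"gd":{"bcz":57,"r":67,"uxw":47},"ulr":96,"wz":84}
After op 9 (add /gd/uxw 57): {"eq":[58,57,26,85,57],"gd":{"bcz":57,"r":67,"uxw":57},"ulr":96,"wz":84}
After op 10 (replace /eq/2 73): {"eq":[58,57,73,85,57],"gd":{"bcz":57,"r":67,"uxw":57},"ulr":96,"wz":84}
After op 11 (add /in 69): {"eq":[58,57,73,85,57],"gd":{"bcz":57,"r":67,"uxw":57},"in":69,"ulr":96,"wz":84}
After op 12 (replace /ulr 5): {"eq":[58,57,73,85,57],"gd":{"bcz":57,"r":67,"uxw":57},"in":69,"ulr":5,"wz":84}
After op 13 (replace /gd/r 43): {"eq":[58,57,73,85,57],"gd":{"bcz":57,"r":43,"uxw":57},"in":69,"ulr":5,"wz":84}
After op 14 (replace /eq/2 93): {"eq":[58,57,93,85,57],"gd":{"bcz":57,"r":43,"uxw":57},"in":69,"ulr":5,"wz":84}
After op 15 (replace /gd 10): {"eq":[58,57,93,85,57],"gd":10,"in":69,"ulr":5,"wz":84}
After op 16 (add /wz 61): {"eq":[58,57,93,85,57],"gd":10,"in":69,"ulr":5,"wz":61}
After op 17 (add /xs 54): {"eq":[58,57,93,85,57],"gd":10,"in":69,"ulr":5,"wz":61,"xs":54}
After op 18 (replace /gd 92): {"eq":[58,57,93,85,57],"gd":92,"in":69,"ulr":5,"wz":61,"xs":54}
After op 19 (remove /eq/1): {"eq":[58,93,85,57],"gd":92,"in":69,"ulr":5,"wz":61,"xs":54}
After op 20 (add /ps 37): {"eq":[58,93,85,57],"gd":92,"in":69,"ps":37,"ulr":5,"wz":61,"xs":54}
After op 21 (remove /in): {"eq":[58,93,85,57],"gd":92,"ps":37,"ulr":5,"wz":61,"xs":54}
Size at path /eq: 4

Answer: 4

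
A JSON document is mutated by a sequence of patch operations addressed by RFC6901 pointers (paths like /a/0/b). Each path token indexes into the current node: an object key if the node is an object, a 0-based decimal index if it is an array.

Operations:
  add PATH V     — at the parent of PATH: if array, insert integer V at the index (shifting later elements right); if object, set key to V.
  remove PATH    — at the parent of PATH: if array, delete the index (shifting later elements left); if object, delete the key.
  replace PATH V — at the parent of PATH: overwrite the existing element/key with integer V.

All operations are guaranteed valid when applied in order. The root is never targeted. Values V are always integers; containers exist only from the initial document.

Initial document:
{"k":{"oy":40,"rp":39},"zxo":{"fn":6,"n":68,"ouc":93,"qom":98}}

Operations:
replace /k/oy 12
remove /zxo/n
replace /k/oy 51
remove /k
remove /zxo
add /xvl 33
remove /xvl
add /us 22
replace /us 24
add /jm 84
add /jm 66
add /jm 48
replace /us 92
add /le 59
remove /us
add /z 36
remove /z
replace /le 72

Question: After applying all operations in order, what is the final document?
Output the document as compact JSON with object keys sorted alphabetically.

Answer: {"jm":48,"le":72}

Derivation:
After op 1 (replace /k/oy 12): {"k":{"oy":12,"rp":39},"zxo":{"fn":6,"n":68,"ouc":93,"qom":98}}
After op 2 (remove /zxo/n): {"k":{"oy":12,"rp":39},"zxo":{"fn":6,"ouc":93,"qom":98}}
After op 3 (replace /k/oy 51): {"k":{"oy":51,"rp":39},"zxo":{"fn":6,"ouc":93,"qom":98}}
After op 4 (remove /k): {"zxo":{"fn":6,"ouc":93,"qom":98}}
After op 5 (remove /zxo): {}
After op 6 (add /xvl 33): {"xvl":33}
After op 7 (remove /xvl): {}
After op 8 (add /us 22): {"us":22}
After op 9 (replace /us 24): {"us":24}
After op 10 (add /jm 84): {"jm":84,"us":24}
After op 11 (add /jm 66): {"jm":66,"us":24}
After op 12 (add /jm 48): {"jm":48,"us":24}
After op 13 (replace /us 92): {"jm":48,"us":92}
After op 14 (add /le 59): {"jm":48,"le":59,"us":92}
After op 15 (remove /us): {"jm":48,"le":59}
After op 16 (add /z 36): {"jm":48,"le":59,"z":36}
After op 17 (remove /z): {"jm":48,"le":59}
After op 18 (replace /le 72): {"jm":48,"le":72}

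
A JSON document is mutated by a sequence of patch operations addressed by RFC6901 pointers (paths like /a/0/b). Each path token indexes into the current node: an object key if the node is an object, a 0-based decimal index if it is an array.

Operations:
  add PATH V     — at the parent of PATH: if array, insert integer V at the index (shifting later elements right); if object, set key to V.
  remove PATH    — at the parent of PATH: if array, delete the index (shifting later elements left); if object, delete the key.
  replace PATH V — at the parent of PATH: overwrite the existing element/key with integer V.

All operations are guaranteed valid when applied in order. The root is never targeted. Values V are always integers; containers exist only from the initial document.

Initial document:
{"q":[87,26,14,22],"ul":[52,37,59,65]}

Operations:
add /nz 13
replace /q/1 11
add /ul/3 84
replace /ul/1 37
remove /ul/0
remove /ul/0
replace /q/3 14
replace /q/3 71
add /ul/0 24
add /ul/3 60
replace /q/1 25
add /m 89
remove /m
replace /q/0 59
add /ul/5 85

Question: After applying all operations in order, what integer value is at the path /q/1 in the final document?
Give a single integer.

After op 1 (add /nz 13): {"nz":13,"q":[87,26,14,22],"ul":[52,37,59,65]}
After op 2 (replace /q/1 11): {"nz":13,"q":[87,11,14,22],"ul":[52,37,59,65]}
After op 3 (add /ul/3 84): {"nz":13,"q":[87,11,14,22],"ul":[52,37,59,84,65]}
After op 4 (replace /ul/1 37): {"nz":13,"q":[87,11,14,22],"ul":[52,37,59,84,65]}
After op 5 (remove /ul/0): {"nz":13,"q":[87,11,14,22],"ul":[37,59,84,65]}
After op 6 (remove /ul/0): {"nz":13,"q":[87,11,14,22],"ul":[59,84,65]}
After op 7 (replace /q/3 14): {"nz":13,"q":[87,11,14,14],"ul":[59,84,65]}
After op 8 (replace /q/3 71): {"nz":13,"q":[87,11,14,71],"ul":[59,84,65]}
After op 9 (add /ul/0 24): {"nz":13,"q":[87,11,14,71],"ul":[24,59,84,65]}
After op 10 (add /ul/3 60): {"nz":13,"q":[87,11,14,71],"ul":[24,59,84,60,65]}
After op 11 (replace /q/1 25): {"nz":13,"q":[87,25,14,71],"ul":[24,59,84,60,65]}
After op 12 (add /m 89): {"m":89,"nz":13,"q":[87,25,14,71],"ul":[24,59,84,60,65]}
After op 13 (remove /m): {"nz":13,"q":[87,25,14,71],"ul":[24,59,84,60,65]}
After op 14 (replace /q/0 59): {"nz":13,"q":[59,25,14,71],"ul":[24,59,84,60,65]}
After op 15 (add /ul/5 85): {"nz":13,"q":[59,25,14,71],"ul":[24,59,84,60,65,85]}
Value at /q/1: 25

Answer: 25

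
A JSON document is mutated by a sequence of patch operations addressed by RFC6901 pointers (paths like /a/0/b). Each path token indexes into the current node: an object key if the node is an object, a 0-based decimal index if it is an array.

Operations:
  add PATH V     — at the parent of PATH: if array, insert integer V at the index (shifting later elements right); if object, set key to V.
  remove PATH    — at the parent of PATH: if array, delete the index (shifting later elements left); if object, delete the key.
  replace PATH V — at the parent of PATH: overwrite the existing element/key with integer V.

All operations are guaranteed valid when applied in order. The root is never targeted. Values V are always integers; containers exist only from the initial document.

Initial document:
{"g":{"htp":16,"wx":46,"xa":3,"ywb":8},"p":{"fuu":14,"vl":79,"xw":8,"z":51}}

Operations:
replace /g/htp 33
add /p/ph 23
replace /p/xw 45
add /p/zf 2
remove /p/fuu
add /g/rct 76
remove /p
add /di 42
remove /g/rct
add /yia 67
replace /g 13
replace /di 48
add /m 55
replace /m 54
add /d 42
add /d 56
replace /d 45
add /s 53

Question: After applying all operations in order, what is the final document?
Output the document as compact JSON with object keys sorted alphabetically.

Answer: {"d":45,"di":48,"g":13,"m":54,"s":53,"yia":67}

Derivation:
After op 1 (replace /g/htp 33): {"g":{"htp":33,"wx":46,"xa":3,"ywb":8},"p":{"fuu":14,"vl":79,"xw":8,"z":51}}
After op 2 (add /p/ph 23): {"g":{"htp":33,"wx":46,"xa":3,"ywb":8},"p":{"fuu":14,"ph":23,"vl":79,"xw":8,"z":51}}
After op 3 (replace /p/xw 45): {"g":{"htp":33,"wx":46,"xa":3,"ywb":8},"p":{"fuu":14,"ph":23,"vl":79,"xw":45,"z":51}}
After op 4 (add /p/zf 2): {"g":{"htp":33,"wx":46,"xa":3,"ywb":8},"p":{"fuu":14,"ph":23,"vl":79,"xw":45,"z":51,"zf":2}}
After op 5 (remove /p/fuu): {"g":{"htp":33,"wx":46,"xa":3,"ywb":8},"p":{"ph":23,"vl":79,"xw":45,"z":51,"zf":2}}
After op 6 (add /g/rct 76): {"g":{"htp":33,"rct":76,"wx":46,"xa":3,"ywb":8},"p":{"ph":23,"vl":79,"xw":45,"z":51,"zf":2}}
After op 7 (remove /p): {"g":{"htp":33,"rct":76,"wx":46,"xa":3,"ywb":8}}
After op 8 (add /di 42): {"di":42,"g":{"htp":33,"rct":76,"wx":46,"xa":3,"ywb":8}}
After op 9 (remove /g/rct): {"di":42,"g":{"htp":33,"wx":46,"xa":3,"ywb":8}}
After op 10 (add /yia 67): {"di":42,"g":{"htp":33,"wx":46,"xa":3,"ywb":8},"yia":67}
After op 11 (replace /g 13): {"di":42,"g":13,"yia":67}
After op 12 (replace /di 48): {"di":48,"g":13,"yia":67}
After op 13 (add /m 55): {"di":48,"g":13,"m":55,"yia":67}
After op 14 (replace /m 54): {"di":48,"g":13,"m":54,"yia":67}
After op 15 (add /d 42): {"d":42,"di":48,"g":13,"m":54,"yia":67}
After op 16 (add /d 56): {"d":56,"di":48,"g":13,"m":54,"yia":67}
After op 17 (replace /d 45): {"d":45,"di":48,"g":13,"m":54,"yia":67}
After op 18 (add /s 53): {"d":45,"di":48,"g":13,"m":54,"s":53,"yia":67}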